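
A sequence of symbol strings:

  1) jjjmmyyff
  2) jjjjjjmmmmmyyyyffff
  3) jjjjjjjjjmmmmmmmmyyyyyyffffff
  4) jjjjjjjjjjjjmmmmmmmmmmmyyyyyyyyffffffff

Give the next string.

Each string has the form j^{3n} m^{3n-1} y^{2n} f^{2n} (n = 1, 2, …).
For the next term, n = 5, so the run lengths are 15, 14, 10, 10.

jjjjjjjjjjjjjjjmmmmmmmmmmmmmmyyyyyyyyyyffffffffff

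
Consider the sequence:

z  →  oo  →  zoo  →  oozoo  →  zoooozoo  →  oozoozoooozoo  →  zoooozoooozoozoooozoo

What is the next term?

This is a Fibonacci-style word recurrence s(k) = s(k−2)·s(k−1): e.g. z·oo = zoo.
Continuing: oozoozoooozoo · zoooozoooozoozoooozoo gives term 8.

oozoozoooozoozoooozoooozoozoooozoo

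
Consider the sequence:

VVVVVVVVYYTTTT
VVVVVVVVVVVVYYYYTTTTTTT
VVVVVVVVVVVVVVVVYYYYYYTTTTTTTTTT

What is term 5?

VVVVVVVVVVVVVVVVVVVVVVVVYYYYYYYYYYTTTTTTTTTTTTTTTT

Term n consists of 4n V's, followed by 2n-2 Y's, followed by 3n-2 T's, where the shown terms are n = 2, 3, 4.
For term 5, n = 6, so the run lengths are 24, 10, 16.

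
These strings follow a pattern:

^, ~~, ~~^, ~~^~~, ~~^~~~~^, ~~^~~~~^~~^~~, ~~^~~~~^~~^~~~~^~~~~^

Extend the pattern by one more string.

Each term (from the third on) is the previous term followed by the one before it: term 3 = ~~·^ = ~~^.
So term 8 is ~~^~~~~^~~^~~~~^~~~~^·~~^~~~~^~~^~~.

~~^~~~~^~~^~~~~^~~~~^~~^~~~~^~~^~~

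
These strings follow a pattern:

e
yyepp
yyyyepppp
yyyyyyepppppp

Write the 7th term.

yyyyyyyyyyyyepppppppppppp

Every step adds yy to the front and pp to the end of the previous string.
From yyyyyyepppppp, 3 further steps: yyyyyyepppppp → yyyyyyyyepppppppp → yyyyyyyyyyepppppppppp → (answer).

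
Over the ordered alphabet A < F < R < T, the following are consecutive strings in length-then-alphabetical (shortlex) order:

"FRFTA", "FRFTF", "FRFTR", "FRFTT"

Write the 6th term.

FRRAF

Continuing the enumeration 2 steps past FRFTT: FRFTT → FRRAA → (answer).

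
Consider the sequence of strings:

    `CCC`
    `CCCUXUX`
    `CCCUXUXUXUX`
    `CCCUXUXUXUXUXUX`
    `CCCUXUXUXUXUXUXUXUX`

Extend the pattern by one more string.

Every step adds UXUX to the end: s(k+1) = s(k)·UXUX.
Applying this once more to CCCUXUXUXUXUXUXUXUX:

CCCUXUXUXUXUXUXUXUXUXUX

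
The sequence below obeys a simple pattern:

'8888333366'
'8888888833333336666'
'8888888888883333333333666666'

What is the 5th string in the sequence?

Reading off run lengths: 8 runs 4, 8, 12; 3 runs 4, 7, 10; 6 runs 2, 4, 6 — each is linear in n (n = 1, 2, …).
Setting n = 5 gives 20, 16, 10 characters in each block.

8888888888888888888833333333333333336666666666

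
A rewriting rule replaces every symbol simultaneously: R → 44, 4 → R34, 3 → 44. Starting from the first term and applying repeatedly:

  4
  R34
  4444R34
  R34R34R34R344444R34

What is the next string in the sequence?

4444R344444R344444R344444R34R34R34R34R344444R34

Replace each of the 19 characters of R34R34R34R344444R34 in place — 44 44 R34 44 44 R34 44 44 R34 44 44 R34 R34 R34 R34 R34 44 44 R34 — and concatenate.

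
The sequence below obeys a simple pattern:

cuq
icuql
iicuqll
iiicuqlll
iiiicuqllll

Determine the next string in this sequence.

iiiiicuqlllll

Each term wraps the previous one in i on the left and l on the right.
One more step from iiiicuqllll gives the answer.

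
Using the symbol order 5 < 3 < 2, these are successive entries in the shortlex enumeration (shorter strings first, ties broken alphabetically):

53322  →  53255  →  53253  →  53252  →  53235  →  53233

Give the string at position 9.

53223

Continuing the enumeration 3 steps past 53233: 53233 → 53232 → 53225 → (answer).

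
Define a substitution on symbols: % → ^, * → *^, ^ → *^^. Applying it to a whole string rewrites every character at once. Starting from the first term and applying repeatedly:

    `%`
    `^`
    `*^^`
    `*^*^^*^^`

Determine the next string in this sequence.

Expanding *^*^^*^^: *→*^, ^→*^^, *→*^, ^→*^^, ^→*^^, *→*^, ^→*^^, ^→*^^. Concatenated: *^ *^^ *^ *^^ *^^ *^ *^^ *^^.

*^*^^*^*^^*^^*^*^^*^^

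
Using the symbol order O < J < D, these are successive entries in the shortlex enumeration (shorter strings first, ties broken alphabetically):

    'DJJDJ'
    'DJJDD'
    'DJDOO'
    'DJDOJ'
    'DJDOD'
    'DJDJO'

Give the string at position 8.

Continuing the enumeration 2 steps past DJDJO: DJDJO → DJDJJ → (answer).

DJDJD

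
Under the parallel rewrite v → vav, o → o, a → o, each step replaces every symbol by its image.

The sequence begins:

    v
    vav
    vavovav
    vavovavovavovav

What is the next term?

Applying the rule to each of the 15 symbols of vavovavovavovav gives the pieces vav o vav o vav o vav o vav o vav o vav o vav, which concatenate to the answer.

vavovavovavovavovavovavovavovav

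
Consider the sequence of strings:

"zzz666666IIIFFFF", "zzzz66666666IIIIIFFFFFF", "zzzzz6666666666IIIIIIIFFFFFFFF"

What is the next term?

zzzzzz666666666666IIIIIIIIIFFFFFFFFFF

Each string has the form z^{n+1} 6^{2n+2} I^{2n-1} F^{2n}, where the shown terms are n = 2, 3, 4.
For the next term, n = 5, so the run lengths are 6, 12, 9, 10.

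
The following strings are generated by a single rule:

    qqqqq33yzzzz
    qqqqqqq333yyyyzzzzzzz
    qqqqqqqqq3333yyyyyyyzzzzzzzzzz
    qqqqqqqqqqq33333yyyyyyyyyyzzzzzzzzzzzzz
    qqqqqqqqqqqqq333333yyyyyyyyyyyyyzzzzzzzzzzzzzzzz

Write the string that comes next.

The n-th term is 2n+3 q's then n+1 3's then 3n-2 y's then 3n+1 z's (n = 1, 2, …).
For the next term, n = 6, so the run lengths are 15, 7, 16, 19.

qqqqqqqqqqqqqqq3333333yyyyyyyyyyyyyyyyzzzzzzzzzzzzzzzzzzz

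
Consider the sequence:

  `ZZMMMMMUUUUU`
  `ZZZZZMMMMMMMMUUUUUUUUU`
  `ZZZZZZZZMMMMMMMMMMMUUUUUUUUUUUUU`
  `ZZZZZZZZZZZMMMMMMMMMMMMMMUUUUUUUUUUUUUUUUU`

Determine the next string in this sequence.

ZZZZZZZZZZZZZZMMMMMMMMMMMMMMMMMUUUUUUUUUUUUUUUUUUUUU

Term n consists of 3n-1 Z's, followed by 3n+2 M's, followed by 4n+1 U's (n = 1, 2, …).
At n = 5 the blocks have lengths 14, 17, 21.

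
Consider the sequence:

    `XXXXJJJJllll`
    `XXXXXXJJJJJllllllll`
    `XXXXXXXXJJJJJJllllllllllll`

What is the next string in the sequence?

Reading off run lengths: X runs 4, 6, 8; J runs 4, 5, 6; l runs 4, 8, 12 — each is linear in n (n = 1, 2, …).
For the next term, n = 4, so the run lengths are 10, 7, 16.

XXXXXXXXXXJJJJJJJllllllllllllllll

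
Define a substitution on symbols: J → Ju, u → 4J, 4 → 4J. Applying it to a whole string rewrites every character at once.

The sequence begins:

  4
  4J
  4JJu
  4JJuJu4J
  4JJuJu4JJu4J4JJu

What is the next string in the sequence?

Applying the rule to each of the 16 symbols of 4JJuJu4JJu4J4JJu gives the pieces 4J Ju Ju 4J Ju 4J 4J Ju Ju 4J 4J Ju 4J Ju Ju 4J, which concatenate to the answer.

4JJuJu4JJu4J4JJuJu4J4JJu4JJuJu4J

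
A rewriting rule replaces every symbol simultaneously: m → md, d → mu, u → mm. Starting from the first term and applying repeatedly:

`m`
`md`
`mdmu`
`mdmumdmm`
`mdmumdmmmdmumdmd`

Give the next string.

Replace each of the 16 characters of mdmumdmmmdmumdmd in place — md mu md mm md mu md md md mu md mm md mu md mu — and concatenate.

mdmumdmmmdmumdmdmdmumdmmmdmumdmu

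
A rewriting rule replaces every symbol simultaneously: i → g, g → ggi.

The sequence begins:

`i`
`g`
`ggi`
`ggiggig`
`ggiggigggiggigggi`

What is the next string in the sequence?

ggiggigggiggigggiggiggigggiggigggiggiggig

Applying the rule to each of the 17 symbols of ggiggigggiggigggi gives the pieces ggi ggi g ggi ggi g ggi ggi ggi g ggi ggi g ggi ggi ggi g, which concatenate to the answer.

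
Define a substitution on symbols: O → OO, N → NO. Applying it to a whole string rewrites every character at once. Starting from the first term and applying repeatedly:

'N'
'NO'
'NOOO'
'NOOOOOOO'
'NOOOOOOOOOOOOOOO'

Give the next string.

Replace each of the 16 characters of NOOOOOOOOOOOOOOO in place — NO OO OO OO OO OO OO OO OO OO OO OO OO OO OO OO — and concatenate.

NOOOOOOOOOOOOOOOOOOOOOOOOOOOOOOO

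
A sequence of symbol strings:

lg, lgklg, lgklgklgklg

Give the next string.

Each string is two copies of the previous one joined by 'k'.
So the next term is two copies of lgklgklgklg with 'k' between the halves.

lgklgklgklgklgklgklgklg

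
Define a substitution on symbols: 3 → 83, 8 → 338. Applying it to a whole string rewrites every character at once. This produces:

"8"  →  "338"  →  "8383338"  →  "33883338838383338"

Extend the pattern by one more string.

83833383388383833383388333883338838383338

φ(33883338838383338) expands symbol-by-symbol to 83 83 338 338 83 83 83 338 338 83 338 83 338 83 83 83 338; joining the 17 pieces gives the next term.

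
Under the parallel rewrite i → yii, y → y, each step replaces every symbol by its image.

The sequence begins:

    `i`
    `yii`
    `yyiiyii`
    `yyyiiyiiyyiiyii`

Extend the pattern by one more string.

φ(yyyiiyiiyyiiyii) expands symbol-by-symbol to y y y yii yii y yii yii y y yii yii y yii yii; joining the 15 pieces gives the next term.

yyyyiiyiiyyiiyiiyyyiiyiiyyiiyii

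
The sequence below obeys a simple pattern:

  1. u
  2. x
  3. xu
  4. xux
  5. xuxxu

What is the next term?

Each term (from the third on) is the previous term followed by the one before it: term 3 = x·u = xu.
Continuing: xuxxu · xux gives term 6.

xuxxuxux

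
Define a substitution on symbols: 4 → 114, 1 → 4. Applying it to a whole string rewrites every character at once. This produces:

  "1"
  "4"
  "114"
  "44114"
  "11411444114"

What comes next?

Expanding 11411444114: 1→4, 1→4, 4→114, 1→4, 1→4, 4→114, 4→114, 4→114, 1→4, 1→4, 4→114. Concatenated: 4 4 114 4 4 114 114 114 4 4 114.

441144411411411444114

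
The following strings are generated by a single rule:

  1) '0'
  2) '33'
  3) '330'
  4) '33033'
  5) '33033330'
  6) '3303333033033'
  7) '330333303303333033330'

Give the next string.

From term 3 onward, concatenate the last term with the second-to-last: 33·0 = 330, 330·33 = 33033, …
Continuing: 330333303303333033330 · 3303333033033 gives term 8.

3303333033033330333303303333033033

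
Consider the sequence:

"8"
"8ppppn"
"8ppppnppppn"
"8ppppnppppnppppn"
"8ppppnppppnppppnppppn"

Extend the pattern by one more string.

Every step adds ppppn to the end: s(k+1) = s(k)·ppppn.
Applying this once more to 8ppppnppppnppppnppppn:

8ppppnppppnppppnppppnppppn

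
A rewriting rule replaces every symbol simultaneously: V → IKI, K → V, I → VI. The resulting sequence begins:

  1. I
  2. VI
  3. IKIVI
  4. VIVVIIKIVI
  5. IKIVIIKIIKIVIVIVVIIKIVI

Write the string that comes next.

VIVVIIKIVIVIVVIVIVVIIKIVIIKIVIIKIIKIVIVIVVIIKIVI

Replace each of the 23 characters of IKIVIIKIIKIVIVIVVIIKIVI in place — VI V VI IKI VI VI V VI VI V VI IKI VI IKI VI IKI IKI VI VI V VI IKI VI — and concatenate.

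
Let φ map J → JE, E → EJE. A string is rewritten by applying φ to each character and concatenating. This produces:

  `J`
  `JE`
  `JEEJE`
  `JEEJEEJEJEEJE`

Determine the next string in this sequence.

Replace each of the 13 characters of JEEJEEJEJEEJE in place — JE EJE EJE JE EJE EJE JE EJE JE EJE EJE JE EJE — and concatenate.

JEEJEEJEJEEJEEJEJEEJEJEEJEEJEJEEJE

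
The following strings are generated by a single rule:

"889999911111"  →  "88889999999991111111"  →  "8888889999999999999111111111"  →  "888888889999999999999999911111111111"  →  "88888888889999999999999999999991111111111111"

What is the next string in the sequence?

Reading off run lengths: 8 runs 2, 4, 6, 8, 10; 9 runs 5, 9, 13, 17, 21; 1 runs 5, 7, 9, 11, 13 — each is linear in n (n = 1, 2, …).
Setting n = 6 gives 12, 25, 15 characters in each block.

8888888888889999999999999999999999999111111111111111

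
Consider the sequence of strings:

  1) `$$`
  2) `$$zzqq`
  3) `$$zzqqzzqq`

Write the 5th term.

$$zzqqzzqqzzqqzzqq

The strings grow by a fixed suffix zzqq each time.
From $$zzqqzzqq, 2 further steps: $$zzqqzzqq → $$zzqqzzqqzzqq → (answer).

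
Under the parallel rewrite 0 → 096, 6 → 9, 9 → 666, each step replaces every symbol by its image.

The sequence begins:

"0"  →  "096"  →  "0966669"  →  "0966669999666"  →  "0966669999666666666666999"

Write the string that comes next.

Rewriting the 25 symbols of 0966669999666666666666999 one by one yields 096 666 9 9 9 9 666 666 666 666 9 9 9 9 9 9 9 9 9 9 9 9 666 666 666; concatenated:

0966669999666666666666999999999999666666666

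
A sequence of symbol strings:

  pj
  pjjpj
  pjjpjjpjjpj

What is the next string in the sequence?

Every step duplicates the string with 'j' between the halves.
Doubling pjjpjjpjjpj with 'j' between the halves:

pjjpjjpjjpjjpjjpjjpjjpj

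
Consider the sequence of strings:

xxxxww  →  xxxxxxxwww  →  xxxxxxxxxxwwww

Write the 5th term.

Each string has the form x^{3n+1} w^{n+1} (n = 1, 2, …).
At n = 5 the blocks have lengths 16, 6.

xxxxxxxxxxxxxxxxwwwwww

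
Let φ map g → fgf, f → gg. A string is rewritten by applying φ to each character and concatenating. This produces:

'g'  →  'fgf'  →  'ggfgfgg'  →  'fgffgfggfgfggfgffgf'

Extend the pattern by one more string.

Rewriting the 19 symbols of fgffgfggfgfggfgffgf one by one yields gg fgf gg gg fgf gg fgf fgf gg fgf gg fgf fgf gg fgf gg gg fgf gg; concatenated:

ggfgfggggfgfggfgffgfggfgfggfgffgfggfgfggggfgfgg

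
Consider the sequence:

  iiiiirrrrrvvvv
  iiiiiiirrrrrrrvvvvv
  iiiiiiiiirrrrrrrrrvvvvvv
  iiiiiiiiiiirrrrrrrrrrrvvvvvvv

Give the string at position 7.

Reading off run lengths: i runs 5, 7, 9, 11; r runs 5, 7, 9, 11; v runs 4, 5, 6, 7 — each is linear in n, where the shown terms are n = 2, 3, 4, 5.
For term 7, n = 8, so the run lengths are 17, 17, 10.

iiiiiiiiiiiiiiiiirrrrrrrrrrrrrrrrrvvvvvvvvvv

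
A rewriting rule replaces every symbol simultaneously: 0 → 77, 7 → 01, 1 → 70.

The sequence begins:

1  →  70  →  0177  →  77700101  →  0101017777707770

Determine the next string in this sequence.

Replace each of the 16 characters of 0101017777707770 in place — 77 70 77 70 77 70 01 01 01 01 01 77 01 01 01 77 — and concatenate.

77707770777001010101017701010177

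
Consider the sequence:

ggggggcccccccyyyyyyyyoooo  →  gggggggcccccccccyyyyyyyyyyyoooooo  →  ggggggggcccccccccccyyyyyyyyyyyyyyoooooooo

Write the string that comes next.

Term n consists of n+3 g's, followed by 2n+1 c's, followed by 3n-1 y's, followed by 2n-2 o's, where the shown terms are n = 3, 4, 5.
For the next term, n = 6, so the run lengths are 9, 13, 17, 10.

gggggggggcccccccccccccyyyyyyyyyyyyyyyyyoooooooooo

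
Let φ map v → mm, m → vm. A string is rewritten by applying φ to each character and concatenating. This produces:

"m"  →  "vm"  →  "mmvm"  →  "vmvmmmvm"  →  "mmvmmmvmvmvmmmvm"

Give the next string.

Applying the rule to each of the 16 symbols of mmvmmmvmvmvmmmvm gives the pieces vm vm mm vm vm vm mm vm mm vm mm vm vm vm mm vm, which concatenate to the answer.

vmvmmmvmvmvmmmvmmmvmmmvmvmvmmmvm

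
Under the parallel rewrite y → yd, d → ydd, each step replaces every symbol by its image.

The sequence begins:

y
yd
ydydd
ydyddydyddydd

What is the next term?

Rewriting the 13 symbols of ydyddydyddydd one by one yields yd ydd yd ydd ydd yd ydd yd ydd ydd yd ydd ydd; concatenated:

ydyddydyddyddydyddydyddyddydyddydd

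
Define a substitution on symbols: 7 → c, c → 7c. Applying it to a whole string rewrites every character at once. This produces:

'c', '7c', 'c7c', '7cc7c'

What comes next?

c7c7cc7c

Rewriting each symbol of 7cc7c: 7→c, c→7c, c→7c, 7→c, c→7c, which concatenates to c 7c 7c c 7c.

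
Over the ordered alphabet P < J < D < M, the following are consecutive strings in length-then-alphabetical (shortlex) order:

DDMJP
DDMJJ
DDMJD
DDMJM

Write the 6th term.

Continuing the enumeration 2 steps past DDMJM: DDMJM → DDMDP → (answer).

DDMDJ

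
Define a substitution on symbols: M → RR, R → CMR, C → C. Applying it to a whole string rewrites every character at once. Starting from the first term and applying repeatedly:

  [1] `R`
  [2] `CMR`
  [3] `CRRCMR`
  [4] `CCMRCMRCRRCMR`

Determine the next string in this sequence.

CCRRCMRCRRCMRCCMRCMRCRRCMR

Replace each of the 13 characters of CCMRCMRCRRCMR in place — C C RR CMR C RR CMR C CMR CMR C RR CMR — and concatenate.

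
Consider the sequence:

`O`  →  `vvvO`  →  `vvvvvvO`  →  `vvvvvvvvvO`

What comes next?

Each term is the previous one with vvv prepended.
So the next term is vvv·vvvvvvvvvO.

vvvvvvvvvvvvO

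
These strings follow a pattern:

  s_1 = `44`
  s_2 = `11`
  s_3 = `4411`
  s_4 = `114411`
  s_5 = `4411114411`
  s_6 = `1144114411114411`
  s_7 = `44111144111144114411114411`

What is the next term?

Each term (from the third on) is the two preceding terms concatenated in order: term 3 = 44·11 = 4411.
So term 8 is 1144114411114411·44111144111144114411114411.

114411441111441144111144111144114411114411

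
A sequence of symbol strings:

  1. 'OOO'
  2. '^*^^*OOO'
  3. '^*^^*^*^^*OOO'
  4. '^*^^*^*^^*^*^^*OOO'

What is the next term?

Every step adds ^*^^* at the front: s(k+1) = ^*^^*·s(k).
One more step from ^*^^*^*^^*^*^^*OOO gives the answer.

^*^^*^*^^*^*^^*^*^^*OOO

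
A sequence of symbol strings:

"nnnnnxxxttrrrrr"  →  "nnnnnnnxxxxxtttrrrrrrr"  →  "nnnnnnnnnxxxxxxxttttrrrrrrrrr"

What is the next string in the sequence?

nnnnnnnnnnnxxxxxxxxxtttttrrrrrrrrrrr

Each string has the form n^{2n+1} x^{2n-1} t^{n} r^{2n+1}, where the shown terms are n = 2, 3, 4.
At n = 5 the blocks have lengths 11, 9, 5, 11.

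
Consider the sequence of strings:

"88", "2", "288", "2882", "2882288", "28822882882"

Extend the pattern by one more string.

This is a Fibonacci-style word recurrence s(k) = s(k−1)·s(k−2): e.g. 2·88 = 288.
Continuing: 28822882882 · 2882288 gives term 7.

288228828822882288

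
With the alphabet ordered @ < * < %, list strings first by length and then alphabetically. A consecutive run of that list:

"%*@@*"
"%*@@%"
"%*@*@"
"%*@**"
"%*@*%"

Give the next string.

Treat %*@*% as a base-3 numeral over the given alphabet and add one, carrying through any trailing %'s.

%*@%@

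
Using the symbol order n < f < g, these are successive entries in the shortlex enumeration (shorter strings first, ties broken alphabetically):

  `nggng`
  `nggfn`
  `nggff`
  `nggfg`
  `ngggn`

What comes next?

ngggf

The successor of ngggn increments the rightmost position that isn't already g and resets every position after it to n.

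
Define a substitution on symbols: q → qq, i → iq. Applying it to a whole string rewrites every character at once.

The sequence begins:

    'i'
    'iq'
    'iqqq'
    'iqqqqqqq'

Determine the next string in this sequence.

iqqqqqqqqqqqqqqq

Rewriting each symbol of iqqqqqqq: i→iq, q→qq, q→qq, q→qq, q→qq, q→qq, q→qq, q→qq, which concatenates to iq qq qq qq qq qq qq qq.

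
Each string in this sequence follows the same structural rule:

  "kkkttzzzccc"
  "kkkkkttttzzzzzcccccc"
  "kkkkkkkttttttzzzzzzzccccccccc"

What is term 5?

Each string has the form k^{2n+1} t^{2n} z^{2n+1} c^{3n} (n = 1, 2, …).
At n = 5 the blocks have lengths 11, 10, 11, 15.

kkkkkkkkkkkttttttttttzzzzzzzzzzzccccccccccccccc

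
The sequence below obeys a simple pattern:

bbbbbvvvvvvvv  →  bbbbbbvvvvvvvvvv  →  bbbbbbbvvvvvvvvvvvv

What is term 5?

Each string has the form b^{n+2} v^{2n+2}, where the shown terms are n = 3, 4, 5.
For term 5, n = 7, so the run lengths are 9, 16.

bbbbbbbbbvvvvvvvvvvvvvvvv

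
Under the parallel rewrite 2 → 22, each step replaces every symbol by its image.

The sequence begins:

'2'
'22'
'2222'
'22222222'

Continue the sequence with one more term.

Expanding 22222222: 2→22, 2→22, 2→22, 2→22, 2→22, 2→22, 2→22, 2→22. Concatenated: 22 22 22 22 22 22 22 22.

2222222222222222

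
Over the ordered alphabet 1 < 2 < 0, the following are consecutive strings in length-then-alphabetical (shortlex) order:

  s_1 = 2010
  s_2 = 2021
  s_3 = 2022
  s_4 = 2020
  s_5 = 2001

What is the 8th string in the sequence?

Continuing the enumeration 3 steps past 2001: 2001 → 2002 → 2000 → (answer).

0111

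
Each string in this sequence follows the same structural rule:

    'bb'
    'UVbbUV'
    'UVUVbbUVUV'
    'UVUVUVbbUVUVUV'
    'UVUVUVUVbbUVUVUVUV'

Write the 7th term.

Each term wraps the previous one in UV on the left and UV on the right.
From UVUVUVUVbbUVUVUVUV, 2 further steps: UVUVUVUVbbUVUVUVUV → UVUVUVUVUVbbUVUVUVUVUV → (answer).

UVUVUVUVUVUVbbUVUVUVUVUVUV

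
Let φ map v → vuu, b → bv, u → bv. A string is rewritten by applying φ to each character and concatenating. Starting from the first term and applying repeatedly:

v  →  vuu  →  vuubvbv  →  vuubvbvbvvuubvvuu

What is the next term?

vuubvbvbvvuubvvuubvvuuvuubvbvbvvuuvuubvbv

φ(vuubvbvbvvuubvvuu) expands symbol-by-symbol to vuu bv bv bv vuu bv vuu bv vuu vuu bv bv bv vuu vuu bv bv; joining the 17 pieces gives the next term.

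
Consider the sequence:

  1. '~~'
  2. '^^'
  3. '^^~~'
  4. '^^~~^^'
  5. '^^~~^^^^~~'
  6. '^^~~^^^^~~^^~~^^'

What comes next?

^^~~^^^^~~^^~~^^^^~~^^^^~~

Each term (from the third on) is the previous term followed by the one before it: term 3 = ^^·~~ = ^^~~.
So term 7 is ^^~~^^^^~~^^~~^^·^^~~^^^^~~.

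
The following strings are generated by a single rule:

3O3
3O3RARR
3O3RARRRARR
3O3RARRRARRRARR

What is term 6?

3O3RARRRARRRARRRARRRARR

Each term is the previous one with RARR appended.
From 3O3RARRRARRRARR, 2 further steps: 3O3RARRRARRRARR → 3O3RARRRARRRARRRARR → (answer).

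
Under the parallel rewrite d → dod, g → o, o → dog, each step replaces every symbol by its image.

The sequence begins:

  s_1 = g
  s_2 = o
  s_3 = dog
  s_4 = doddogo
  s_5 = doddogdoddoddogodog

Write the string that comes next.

Replace each of the 19 characters of doddogdoddoddogodog in place — dod dog dod dod dog o dod dog dod dod dog dod dod dog o dog dod dog o — and concatenate.

doddogdoddoddogododdogdoddoddogdoddoddogodogdoddogo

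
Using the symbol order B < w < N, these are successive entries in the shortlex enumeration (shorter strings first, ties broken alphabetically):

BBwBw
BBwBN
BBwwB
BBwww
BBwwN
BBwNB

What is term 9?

BBNBB

Stepping forward 3 times from BBwNB: BBwNB → BBwNw → BBwNN, then the target.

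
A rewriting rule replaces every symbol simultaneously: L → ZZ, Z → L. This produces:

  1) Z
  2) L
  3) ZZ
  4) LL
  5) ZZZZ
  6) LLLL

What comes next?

Apply φ to LLLL symbol by symbol: L→ZZ, L→ZZ, L→ZZ, L→ZZ; joined: ZZ ZZ ZZ ZZ.

ZZZZZZZZ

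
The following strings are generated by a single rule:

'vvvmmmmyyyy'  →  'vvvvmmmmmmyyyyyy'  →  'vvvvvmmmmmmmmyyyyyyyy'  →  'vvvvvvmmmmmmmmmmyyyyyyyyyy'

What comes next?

vvvvvvvmmmmmmmmmmmmyyyyyyyyyyyy

Reading off run lengths: v runs 3, 4, 5, 6; m runs 4, 6, 8, 10; y runs 4, 6, 8, 10 — each is linear in n, where the shown terms are n = 2, 3, 4, 5.
At n = 6 the blocks have lengths 7, 12, 12.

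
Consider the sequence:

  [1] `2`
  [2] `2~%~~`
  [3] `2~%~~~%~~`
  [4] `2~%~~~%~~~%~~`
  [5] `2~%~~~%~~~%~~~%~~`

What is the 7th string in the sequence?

2~%~~~%~~~%~~~%~~~%~~~%~~

Each term is the previous one with ~%~~ appended.
From 2~%~~~%~~~%~~~%~~, 2 further steps: 2~%~~~%~~~%~~~%~~ → 2~%~~~%~~~%~~~%~~~%~~ → (answer).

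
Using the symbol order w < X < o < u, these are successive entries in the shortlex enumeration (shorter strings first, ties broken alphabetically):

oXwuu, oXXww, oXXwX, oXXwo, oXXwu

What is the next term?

oXXXw

Find the rightmost character of oXXwu below u, bump it to the next letter, and reset everything to its right to w.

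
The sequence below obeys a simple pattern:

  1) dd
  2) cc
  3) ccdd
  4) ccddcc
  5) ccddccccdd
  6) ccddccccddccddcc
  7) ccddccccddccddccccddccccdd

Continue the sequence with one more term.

ccddccccddccddccccddccccddccddccccddccddcc

Each term (from the third on) is the previous term followed by the one before it: term 3 = cc·dd = ccdd.
The next term joins ccddccccddccddccccddccccdd and ccddccccddccddcc.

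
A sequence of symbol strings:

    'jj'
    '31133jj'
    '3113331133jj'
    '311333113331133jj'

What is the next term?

Each term is the previous one with 31133 prepended.
One more step from 311333113331133jj gives the answer.

31133311333113331133jj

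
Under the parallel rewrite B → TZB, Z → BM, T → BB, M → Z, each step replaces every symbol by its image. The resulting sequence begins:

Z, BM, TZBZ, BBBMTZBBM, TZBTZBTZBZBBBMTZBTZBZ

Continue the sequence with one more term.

BBBMTZBBBBMTZBBBBMTZBBMTZBTZBTZBZBBBMTZBBBBMTZBBM

φ(TZBTZBTZBZBBBMTZBTZBZ) expands symbol-by-symbol to BB BM TZB BB BM TZB BB BM TZB BM TZB TZB TZB Z BB BM TZB BB BM TZB BM; joining the 21 pieces gives the next term.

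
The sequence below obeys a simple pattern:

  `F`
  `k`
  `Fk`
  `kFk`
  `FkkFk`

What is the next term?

kFkFkkFk

Each term (from the third on) is the two preceding terms concatenated in order: term 3 = F·k = Fk.
So term 6 is kFk·FkkFk.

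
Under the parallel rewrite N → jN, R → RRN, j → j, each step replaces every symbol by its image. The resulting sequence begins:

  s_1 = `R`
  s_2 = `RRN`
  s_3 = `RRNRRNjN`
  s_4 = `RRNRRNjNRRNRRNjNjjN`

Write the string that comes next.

Rewriting the 19 symbols of RRNRRNjNRRNRRNjNjjN one by one yields RRN RRN jN RRN RRN jN j jN RRN RRN jN RRN RRN jN j jN j j jN; concatenated:

RRNRRNjNRRNRRNjNjjNRRNRRNjNRRNRRNjNjjNjjjN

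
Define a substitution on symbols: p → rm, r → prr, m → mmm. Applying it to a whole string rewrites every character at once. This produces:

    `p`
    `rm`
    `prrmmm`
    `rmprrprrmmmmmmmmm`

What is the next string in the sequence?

prrmmmrmprrprrrmprrprrmmmmmmmmmmmmmmmmmmmmmmmmmmm

Applying the rule to each of the 17 symbols of rmprrprrmmmmmmmmm gives the pieces prr mmm rm prr prr rm prr prr mmm mmm mmm mmm mmm mmm mmm mmm mmm, which concatenate to the answer.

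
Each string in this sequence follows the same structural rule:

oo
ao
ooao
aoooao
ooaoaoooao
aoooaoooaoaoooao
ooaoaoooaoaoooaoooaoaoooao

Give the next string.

aoooaoooaoaoooaoooaoaoooaoaoooaoooaoaoooao

Each term (from the third on) is the two preceding terms concatenated in order: term 3 = oo·ao = ooao.
Continuing: aoooaoooaoaoooao · ooaoaoooaoaoooaoooaoaoooao gives term 8.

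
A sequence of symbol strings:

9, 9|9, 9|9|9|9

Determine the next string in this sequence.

9|9|9|9|9|9|9|9

s(k+1) = s(k)·|·s(k) — each term doubles the last with '|' between the halves.
One more doubling of 9|9|9|9 gives the answer.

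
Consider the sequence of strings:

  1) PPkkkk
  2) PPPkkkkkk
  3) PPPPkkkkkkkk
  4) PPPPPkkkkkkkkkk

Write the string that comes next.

Reading off run lengths: P runs 2, 3, 4, 5; k runs 4, 6, 8, 10 — each is linear in n, where the shown terms are n = 2, 3, 4, 5.
Setting n = 6 gives 6, 12 characters in each block.

PPPPPPkkkkkkkkkkkk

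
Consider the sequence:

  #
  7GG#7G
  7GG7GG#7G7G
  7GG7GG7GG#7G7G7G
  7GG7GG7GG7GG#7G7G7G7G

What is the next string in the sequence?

Every step adds 7GG to the front and 7G to the end of the previous string.
Applying this once more to 7GG7GG7GG7GG#7G7G7G7G:

7GG7GG7GG7GG7GG#7G7G7G7G7G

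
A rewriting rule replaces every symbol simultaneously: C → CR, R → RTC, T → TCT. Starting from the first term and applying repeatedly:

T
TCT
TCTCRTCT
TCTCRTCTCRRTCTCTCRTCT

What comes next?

TCTCRTCTCRRTCTCTCRTCTCRRTCRTCTCTCRTCTCRTCTCRRTCTCTCRTCT

Applying the rule to each of the 21 symbols of TCTCRTCTCRRTCTCTCRTCT gives the pieces TCT CR TCT CR RTC TCT CR TCT CR RTC RTC TCT CR TCT CR TCT CR RTC TCT CR TCT, which concatenate to the answer.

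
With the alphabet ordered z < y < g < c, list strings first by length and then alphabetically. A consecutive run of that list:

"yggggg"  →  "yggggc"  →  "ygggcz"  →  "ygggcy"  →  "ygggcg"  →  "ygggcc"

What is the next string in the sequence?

yggczz

The successor of ygggcc increments the rightmost position that isn't already c and resets every position after it to z.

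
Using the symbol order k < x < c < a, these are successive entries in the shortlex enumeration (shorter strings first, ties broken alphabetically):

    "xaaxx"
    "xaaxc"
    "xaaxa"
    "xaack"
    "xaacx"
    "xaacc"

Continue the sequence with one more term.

xaaca

Find the rightmost character of xaacc below a, bump it to the next letter, and reset everything to its right to k.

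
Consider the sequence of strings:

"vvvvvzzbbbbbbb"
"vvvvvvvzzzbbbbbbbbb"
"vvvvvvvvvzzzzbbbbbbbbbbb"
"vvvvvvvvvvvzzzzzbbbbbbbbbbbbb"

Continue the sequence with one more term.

vvvvvvvvvvvvvzzzzzzbbbbbbbbbbbbbbb

The n-th term is 2n-1 v's then n-1 z's then 2n+1 b's, where the shown terms are n = 3, 4, 5, 6.
At n = 7 the blocks have lengths 13, 6, 15.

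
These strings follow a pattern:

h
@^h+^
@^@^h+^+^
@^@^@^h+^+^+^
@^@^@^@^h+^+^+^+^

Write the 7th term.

Each term wraps the previous one in @^ on the left and +^ on the right.
From @^@^@^@^h+^+^+^+^, 2 further steps: @^@^@^@^h+^+^+^+^ → @^@^@^@^@^h+^+^+^+^+^ → (answer).

@^@^@^@^@^@^h+^+^+^+^+^+^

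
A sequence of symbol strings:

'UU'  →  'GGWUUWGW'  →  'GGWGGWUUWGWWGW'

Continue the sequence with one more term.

s(k+1) = GGW·s(k)·WGW, so each term gains GGW as a prefix and WGW as a suffix.
So the next term is GGW·GGWGGWUUWGWWGW·WGW.

GGWGGWGGWUUWGWWGWWGW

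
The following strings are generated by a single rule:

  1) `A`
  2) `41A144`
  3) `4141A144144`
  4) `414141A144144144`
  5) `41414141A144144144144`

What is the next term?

4141414141A144144144144144

s(k+1) = 41·s(k)·144, so each term gains 41 as a prefix and 144 as a suffix.
So the next term is 41·41414141A144144144144·144.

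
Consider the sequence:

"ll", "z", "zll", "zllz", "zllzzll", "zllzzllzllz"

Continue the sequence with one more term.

This is a Fibonacci-style word recurrence s(k) = s(k−1)·s(k−2): e.g. z·ll = zll.
The next term joins zllzzllzllz and zllzzll.

zllzzllzllzzllzzll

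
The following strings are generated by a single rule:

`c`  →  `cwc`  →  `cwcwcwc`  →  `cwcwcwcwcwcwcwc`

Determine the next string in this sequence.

s(k+1) = s(k)·w·s(k) — each term doubles the last with 'w' between the halves.
Doubling cwcwcwcwcwcwcwc with 'w' between the halves:

cwcwcwcwcwcwcwcwcwcwcwcwcwcwcwc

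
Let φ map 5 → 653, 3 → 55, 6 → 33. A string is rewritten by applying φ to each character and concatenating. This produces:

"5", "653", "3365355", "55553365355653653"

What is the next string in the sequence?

6536536536535555336535565365333653553365355

Replace each of the 17 characters of 55553365355653653 in place — 653 653 653 653 55 55 33 653 55 653 653 33 653 55 33 653 55 — and concatenate.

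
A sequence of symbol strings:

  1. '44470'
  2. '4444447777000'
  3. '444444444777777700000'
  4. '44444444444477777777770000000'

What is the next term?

4444444444444447777777777777000000000

Each string has the form 4^{3n} 7^{3n-2} 0^{2n-1} (n = 1, 2, …).
For the next term, n = 5, so the run lengths are 15, 13, 9.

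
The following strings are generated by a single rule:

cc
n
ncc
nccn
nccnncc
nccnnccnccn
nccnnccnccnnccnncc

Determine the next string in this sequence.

nccnnccnccnnccnnccnccnnccnccn

From term 3 onward, concatenate the last term with the second-to-last: n·cc = ncc, ncc·n = nccn, …
So term 8 is nccnnccnccnnccnncc·nccnnccnccn.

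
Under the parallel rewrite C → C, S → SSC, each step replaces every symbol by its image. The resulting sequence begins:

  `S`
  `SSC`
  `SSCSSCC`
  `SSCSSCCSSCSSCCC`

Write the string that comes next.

φ(SSCSSCCSSCSSCCC) expands symbol-by-symbol to SSC SSC C SSC SSC C C SSC SSC C SSC SSC C C C; joining the 15 pieces gives the next term.

SSCSSCCSSCSSCCCSSCSSCCSSCSSCCCC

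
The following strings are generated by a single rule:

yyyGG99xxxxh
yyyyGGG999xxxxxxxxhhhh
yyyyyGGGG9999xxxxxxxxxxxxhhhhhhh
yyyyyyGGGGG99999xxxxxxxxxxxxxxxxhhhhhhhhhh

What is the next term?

Term n consists of n+2 y's, followed by n+1 G's, followed by n+1 9's, followed by 4n x's, followed by 3n-2 h's (n = 1, 2, …).
At n = 5 the blocks have lengths 7, 6, 6, 20, 13.

yyyyyyyGGGGGG999999xxxxxxxxxxxxxxxxxxxxhhhhhhhhhhhhh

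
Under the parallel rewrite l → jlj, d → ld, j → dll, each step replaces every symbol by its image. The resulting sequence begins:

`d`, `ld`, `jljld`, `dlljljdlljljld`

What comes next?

Rewriting the 14 symbols of dlljljdlljljld one by one yields ld jlj jlj dll jlj dll ld jlj jlj dll jlj dll jlj ld; concatenated:

ldjljjljdlljljdllldjljjljdlljljdlljljld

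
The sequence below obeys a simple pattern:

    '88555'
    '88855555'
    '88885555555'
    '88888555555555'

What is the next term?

Reading off run lengths: 8 runs 2, 3, 4, 5; 5 runs 3, 5, 7, 9 — each is linear in n (n = 1, 2, …).
At n = 5 the blocks have lengths 6, 11.

88888855555555555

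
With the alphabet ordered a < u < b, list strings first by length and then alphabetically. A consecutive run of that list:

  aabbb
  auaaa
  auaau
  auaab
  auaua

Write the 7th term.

Continuing the enumeration 2 steps past auaua: auaua → auauu → (answer).

auaub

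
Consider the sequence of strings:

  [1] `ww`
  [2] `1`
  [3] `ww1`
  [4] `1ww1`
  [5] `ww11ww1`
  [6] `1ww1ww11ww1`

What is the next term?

Each term (from the third on) is the two preceding terms concatenated in order: term 3 = ww·1 = ww1.
So term 7 is ww11ww1·1ww1ww11ww1.

ww11ww11ww1ww11ww1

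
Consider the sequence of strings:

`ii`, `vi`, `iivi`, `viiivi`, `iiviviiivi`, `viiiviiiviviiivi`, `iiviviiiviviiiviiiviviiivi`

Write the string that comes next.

From term 3 onward, concatenate the second-to-last term with the last: ii·vi = iivi, vi·iivi = viiivi, …
The next term joins viiiviiiviviiivi and iiviviiiviviiiviiiviviiivi.

viiiviiiviviiiviiiviviiiviviiiviiiviviiivi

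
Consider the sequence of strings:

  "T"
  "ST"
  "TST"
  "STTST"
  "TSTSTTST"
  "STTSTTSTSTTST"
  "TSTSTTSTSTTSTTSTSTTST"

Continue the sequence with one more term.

STTSTTSTSTTSTTSTSTTSTSTTSTTSTSTTST

From term 3 onward, concatenate the second-to-last term with the last: T·ST = TST, ST·TST = STTST, …
Continuing: STTSTTSTSTTST · TSTSTTSTSTTSTTSTSTTST gives term 8.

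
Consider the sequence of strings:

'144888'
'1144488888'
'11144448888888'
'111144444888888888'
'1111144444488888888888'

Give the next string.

11111144444448888888888888

Reading off run lengths: 1 runs 1, 2, 3, 4, 5; 4 runs 2, 3, 4, 5, 6; 8 runs 3, 5, 7, 9, 11 — each is linear in n (n = 1, 2, …).
For the next term, n = 6, so the run lengths are 6, 7, 13.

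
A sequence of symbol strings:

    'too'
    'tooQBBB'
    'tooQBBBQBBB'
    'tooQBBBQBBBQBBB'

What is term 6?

The strings grow by a fixed suffix QBBB each time.
From tooQBBBQBBBQBBB, 2 further steps: tooQBBBQBBBQBBB → tooQBBBQBBBQBBBQBBB → (answer).

tooQBBBQBBBQBBBQBBBQBBB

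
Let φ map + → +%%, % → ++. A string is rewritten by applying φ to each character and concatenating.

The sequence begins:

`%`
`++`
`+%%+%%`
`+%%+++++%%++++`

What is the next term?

Rewriting the 14 symbols of +%%+++++%%++++ one by one yields +%% ++ ++ +%% +%% +%% +%% +%% ++ ++ +%% +%% +%% +%%; concatenated:

+%%+++++%%+%%+%%+%%+%%+++++%%+%%+%%+%%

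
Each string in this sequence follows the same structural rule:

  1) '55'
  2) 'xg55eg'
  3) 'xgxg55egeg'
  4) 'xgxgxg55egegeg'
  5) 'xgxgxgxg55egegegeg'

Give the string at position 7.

Each term wraps the previous one in xg on the left and eg on the right.
From xgxgxgxg55egegegeg, 2 further steps: xgxgxgxg55egegegeg → xgxgxgxgxg55egegegegeg → (answer).

xgxgxgxgxgxg55egegegegegeg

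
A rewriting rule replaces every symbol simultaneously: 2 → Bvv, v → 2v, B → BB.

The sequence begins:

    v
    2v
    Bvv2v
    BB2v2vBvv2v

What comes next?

Expanding BB2v2vBvv2v: B→BB, B→BB, 2→Bvv, v→2v, 2→Bvv, v→2v, B→BB, v→2v, v→2v, 2→Bvv, v→2v. Concatenated: BB BB Bvv 2v Bvv 2v BB 2v 2v Bvv 2v.

BBBBBvv2vBvv2vBB2v2vBvv2v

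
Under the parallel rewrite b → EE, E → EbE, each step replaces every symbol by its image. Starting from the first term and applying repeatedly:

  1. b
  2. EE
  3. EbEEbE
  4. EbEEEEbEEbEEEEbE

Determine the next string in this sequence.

Applying the rule to each of the 16 symbols of EbEEEEbEEbEEEEbE gives the pieces EbE EE EbE EbE EbE EbE EE EbE EbE EE EbE EbE EbE EbE EE EbE, which concatenate to the answer.

EbEEEEbEEbEEbEEbEEEEbEEbEEEEbEEbEEbEEbEEEEbE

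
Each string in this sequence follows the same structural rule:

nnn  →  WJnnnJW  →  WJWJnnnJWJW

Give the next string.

s(k+1) = WJ·s(k)·JW, so each term gains WJ as a prefix and JW as a suffix.
Applying this once more to WJWJnnnJWJW:

WJWJWJnnnJWJWJW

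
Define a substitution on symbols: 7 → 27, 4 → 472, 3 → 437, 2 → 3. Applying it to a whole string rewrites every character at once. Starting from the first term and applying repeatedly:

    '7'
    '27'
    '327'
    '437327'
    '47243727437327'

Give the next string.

Rewriting the 14 symbols of 47243727437327 one by one yields 472 27 3 472 437 27 3 27 472 437 27 437 3 27; concatenated:

4722734724372732747243727437327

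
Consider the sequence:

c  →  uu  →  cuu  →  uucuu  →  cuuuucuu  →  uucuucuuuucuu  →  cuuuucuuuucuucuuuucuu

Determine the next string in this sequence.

uucuucuuuucuucuuuucuuuucuucuuuucuu

This is a Fibonacci-style word recurrence s(k) = s(k−2)·s(k−1): e.g. c·uu = cuu.
The next term joins uucuucuuuucuu and cuuuucuuuucuucuuuucuu.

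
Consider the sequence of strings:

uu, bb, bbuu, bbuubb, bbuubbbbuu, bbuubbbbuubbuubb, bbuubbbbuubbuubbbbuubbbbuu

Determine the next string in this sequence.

bbuubbbbuubbuubbbbuubbbbuubbuubbbbuubbuubb

From term 3 onward, concatenate the last term with the second-to-last: bb·uu = bbuu, bbuu·bb = bbuubb, …
Continuing: bbuubbbbuubbuubbbbuubbbbuu · bbuubbbbuubbuubb gives term 8.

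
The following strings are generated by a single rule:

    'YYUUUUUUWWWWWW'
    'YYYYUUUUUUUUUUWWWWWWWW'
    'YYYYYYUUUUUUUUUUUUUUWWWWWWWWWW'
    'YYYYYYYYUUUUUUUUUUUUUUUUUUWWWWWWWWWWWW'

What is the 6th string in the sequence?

YYYYYYYYYYYYUUUUUUUUUUUUUUUUUUUUUUUUUUWWWWWWWWWWWWWWWW

The n-th term is 2n-2 Y's then 4n-2 U's then 2n+2 W's, where the shown terms are n = 2, 3, 4, 5.
Setting n = 7 gives 12, 26, 16 characters in each block.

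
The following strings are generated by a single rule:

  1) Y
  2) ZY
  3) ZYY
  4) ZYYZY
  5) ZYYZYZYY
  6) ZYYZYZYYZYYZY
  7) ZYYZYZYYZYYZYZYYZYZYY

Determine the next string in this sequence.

This is a Fibonacci-style word recurrence s(k) = s(k−1)·s(k−2): e.g. ZY·Y = ZYY.
Continuing: ZYYZYZYYZYYZYZYYZYZYY · ZYYZYZYYZYYZY gives term 8.

ZYYZYZYYZYYZYZYYZYZYYZYYZYZYYZYYZY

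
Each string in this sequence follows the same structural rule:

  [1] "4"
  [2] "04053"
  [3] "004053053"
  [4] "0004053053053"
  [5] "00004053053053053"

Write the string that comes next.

000004053053053053053

s(k+1) = 0·s(k)·053, so each term gains 0 as a prefix and 053 as a suffix.
So the next term is 0·00004053053053053·053.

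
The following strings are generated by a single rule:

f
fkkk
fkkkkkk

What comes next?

Each term is the previous one with kkk appended.
Applying this once more to fkkkkkk:

fkkkkkkkkk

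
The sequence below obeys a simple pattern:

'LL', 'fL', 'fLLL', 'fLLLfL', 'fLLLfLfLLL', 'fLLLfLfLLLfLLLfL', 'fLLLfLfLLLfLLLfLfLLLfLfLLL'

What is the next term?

fLLLfLfLLLfLLLfLfLLLfLfLLLfLLLfLfLLLfLLLfL

Each term (from the third on) is the previous term followed by the one before it: term 3 = fL·LL = fLLL.
So term 8 is fLLLfLfLLLfLLLfLfLLLfLfLLL·fLLLfLfLLLfLLLfL.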